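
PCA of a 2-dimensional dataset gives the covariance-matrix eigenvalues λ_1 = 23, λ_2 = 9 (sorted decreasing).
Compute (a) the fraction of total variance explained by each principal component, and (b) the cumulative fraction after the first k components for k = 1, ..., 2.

Step 1 — total variance = trace(Sigma) = Σ λ_i = 23 + 9 = 32.

Step 2 — fraction explained by component i = λ_i / Σ λ:
  PC1: 23/32 = 0.7188
  PC2: 9/32 = 0.2812

Step 3 — cumulative fraction after k components = (λ_1 + ... + λ_k) / Σ λ:
  k = 1: 23/32 = 0.7188
  k = 2: (23 + 9)/32 = 32/32 = 1

Summary (fraction, with percent):

explained: PC1 0.7188 (71.88%), PC2 0.2812 (28.12%);  cumulative: 0.7188, 1


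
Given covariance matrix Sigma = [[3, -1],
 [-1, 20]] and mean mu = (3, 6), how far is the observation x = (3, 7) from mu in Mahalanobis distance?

Step 1 — centre the observation: (x - mu) = (0, 1).

Step 2 — invert Sigma. det(Sigma) = 3·20 - (-1)² = 59.
  Sigma^{-1} = (1/det) · [[d, -b], [-b, a]] = [[0.339, 0.0169],
 [0.0169, 0.0508]].

Step 3 — form the quadratic (x - mu)^T · Sigma^{-1} · (x - mu):
  Sigma^{-1} · (x - mu) = (0.0169, 0.0508).
  (x - mu)^T · [Sigma^{-1} · (x - mu)] = (0)·(0.0169) + (1)·(0.0508) = 0.0508.

Step 4 — take square root: d = √(0.0508) ≈ 0.2255.

d(x, mu) = √(0.0508) ≈ 0.2255


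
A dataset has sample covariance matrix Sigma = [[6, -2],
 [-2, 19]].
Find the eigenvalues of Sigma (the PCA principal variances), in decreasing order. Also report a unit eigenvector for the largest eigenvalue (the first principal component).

Step 1 — characteristic polynomial of 2×2 Sigma:
  det(Sigma - λI) = λ² - trace · λ + det = 0.
  trace = 6 + 19 = 25, det = 6·19 - (-2)² = 110.
Step 2 — discriminant:
  Δ = trace² - 4·det = 625 - 440 = 185.
Step 3 — eigenvalues:
  λ = (trace ± √Δ)/2 = (25 ± 13.6015)/2,
  λ_1 = 19.3007,  λ_2 = 5.6993.

Step 4 — unit eigenvector for λ_1: solve (Sigma - λ_1 I)v = 0. First row:
  (6 - 19.3007)·v_x + (-2)·v_y = 0, i.e. (-13.3007)·v_x + (-2)·v_y = 0,
  so v ∝ (b, λ_1 - a) = (-2, 13.3007); multiply by -1 so the first entry is positive: u = (2, -13.3007).
  ||u|| = √((2)² + (-13.3007)²) = √(180.9096) ≈ 13.4503,
  v_1 = u/||u|| ≈ (0.1487, -0.9889) (||v_1|| = 1).

λ_1 = 19.3007,  λ_2 = 5.6993;  v_1 ≈ (0.1487, -0.9889)


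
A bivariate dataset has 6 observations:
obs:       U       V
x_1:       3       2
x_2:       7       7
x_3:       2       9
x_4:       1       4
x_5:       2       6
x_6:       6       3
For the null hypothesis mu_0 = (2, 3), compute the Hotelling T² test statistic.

Step 1 — sample mean vector:
  mean(U) = (3 + 7 + 2 + 1 + 2 + 6) / 6 = 21/6 = 3.5
  mean(V) = (2 + 7 + 9 + 4 + 6 + 3) / 6 = 31/6 = 5.1667
  x̄ = (3.5, 5.1667),  deviation x̄ - mu_0 = (3.5, 5.1667) - (2, 3) = (1.5, 2.1667).

Step 2 — sample covariance matrix, S[i,j] = (1/(n-1)) · Σ_k (x_{k,i} - mean_i) · (x_{k,j} - mean_j), divisor n-1 = 5:
  S[U,U] = ((-0.5)·(-0.5) + (3.5)·(3.5) + (-1.5)·(-1.5) + (-2.5)·(-2.5) + (-1.5)·(-1.5) + (2.5)·(2.5)) / 5 = 29.5/5 = 5.9
  S[U,V] = ((-0.5)·(-3.1667) + (3.5)·(1.8333) + (-1.5)·(3.8333) + (-2.5)·(-1.1667) + (-1.5)·(0.8333) + (2.5)·(-2.1667)) / 5 = -1.5/5 = -0.3
  S[V,V] = ((-3.1667)·(-3.1667) + (1.8333)·(1.8333) + (3.8333)·(3.8333) + (-1.1667)·(-1.1667) + (0.8333)·(0.8333) + (-2.1667)·(-2.1667)) / 5 = 34.8333/5 = 6.9667
  S = [[5.9, -0.3],
 [-0.3, 6.9667]].

Step 3 — invert S. det(S) = 5.9·6.9667 - (-0.3)² = 41.0133.
  S^{-1} = (1/det) · [[d, -b], [-b, a]] = [[0.1699, 0.0073],
 [0.0073, 0.1439]].

Step 4 — quadratic form (x̄ - mu_0)^T · S^{-1} · (x̄ - mu_0):
  S^{-1} · (x̄ - mu_0) = (0.2706, 0.3227),
  (x̄ - mu_0)^T · [...] = (1.5)·(0.2706) + (2.1667)·(0.3227) = 1.1051.

Step 5 — scale by n: T² = 6 · 1.1051 = 6.6304.

T² ≈ 6.6304


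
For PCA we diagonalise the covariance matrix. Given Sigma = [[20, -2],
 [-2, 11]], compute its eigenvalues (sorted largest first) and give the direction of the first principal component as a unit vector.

Step 1 — characteristic polynomial of 2×2 Sigma:
  det(Sigma - λI) = λ² - trace · λ + det = 0.
  trace = 20 + 11 = 31, det = 20·11 - (-2)² = 216.
Step 2 — discriminant:
  Δ = trace² - 4·det = 961 - 864 = 97.
Step 3 — eigenvalues:
  λ = (trace ± √Δ)/2 = (31 ± 9.8489)/2,
  λ_1 = 20.4244,  λ_2 = 10.5756.

Step 4 — unit eigenvector for λ_1: solve (Sigma - λ_1 I)v = 0. First row:
  (20 - 20.4244)·v_x + (-2)·v_y = 0, i.e. (-0.4244)·v_x + (-2)·v_y = 0,
  so v ∝ (b, λ_1 - a) = (-2, 0.4244); multiply by -1 so the first entry is positive: u = (2, -0.4244).
  ||u|| = √((2)² + (-0.4244)²) = √(4.1801) ≈ 2.0445,
  v_1 = u/||u|| ≈ (0.9782, -0.2076) (||v_1|| = 1).

λ_1 = 20.4244,  λ_2 = 10.5756;  v_1 ≈ (0.9782, -0.2076)


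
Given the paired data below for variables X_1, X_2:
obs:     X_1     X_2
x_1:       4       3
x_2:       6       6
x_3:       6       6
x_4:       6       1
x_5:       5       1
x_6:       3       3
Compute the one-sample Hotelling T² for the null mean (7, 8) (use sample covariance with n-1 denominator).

Step 1 — sample mean vector:
  mean(X_1) = (4 + 6 + 6 + 6 + 5 + 3) / 6 = 30/6 = 5
  mean(X_2) = (3 + 6 + 6 + 1 + 1 + 3) / 6 = 20/6 = 3.3333
  x̄ = (5, 3.3333),  deviation x̄ - mu_0 = (5, 3.3333) - (7, 8) = (-2, -4.6667).

Step 2 — sample covariance matrix, S[i,j] = (1/(n-1)) · Σ_k (x_{k,i} - mean_i) · (x_{k,j} - mean_j), divisor n-1 = 5:
  S[X_1,X_1] = ((-1)·(-1) + (1)·(1) + (1)·(1) + (1)·(1) + (0)·(0) + (-2)·(-2)) / 5 = 8/5 = 1.6
  S[X_1,X_2] = ((-1)·(-0.3333) + (1)·(2.6667) + (1)·(2.6667) + (1)·(-2.3333) + (0)·(-2.3333) + (-2)·(-0.3333)) / 5 = 4/5 = 0.8
  S[X_2,X_2] = ((-0.3333)·(-0.3333) + (2.6667)·(2.6667) + (2.6667)·(2.6667) + (-2.3333)·(-2.3333) + (-2.3333)·(-2.3333) + (-0.3333)·(-0.3333)) / 5 = 25.3333/5 = 5.0667
  S = [[1.6, 0.8],
 [0.8, 5.0667]].

Step 3 — invert S. det(S) = 1.6·5.0667 - (0.8)² = 7.4667.
  S^{-1} = (1/det) · [[d, -b], [-b, a]] = [[0.6786, -0.1071],
 [-0.1071, 0.2143]].

Step 4 — quadratic form (x̄ - mu_0)^T · S^{-1} · (x̄ - mu_0):
  S^{-1} · (x̄ - mu_0) = (-0.8571, -0.7857),
  (x̄ - mu_0)^T · [...] = (-2)·(-0.8571) + (-4.6667)·(-0.7857) = 5.381.

Step 5 — scale by n: T² = 6 · 5.381 = 32.2857.

T² ≈ 32.2857


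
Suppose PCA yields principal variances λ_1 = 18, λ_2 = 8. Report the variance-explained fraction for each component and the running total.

Step 1 — total variance = trace(Sigma) = Σ λ_i = 18 + 8 = 26.

Step 2 — fraction explained by component i = λ_i / Σ λ:
  PC1: 18/26 = 0.6923
  PC2: 8/26 = 0.3077

Step 3 — cumulative fraction after k components = (λ_1 + ... + λ_k) / Σ λ:
  k = 1: 18/26 = 0.6923
  k = 2: (18 + 8)/26 = 26/26 = 1

Summary (fraction, with percent):

explained: PC1 0.6923 (69.23%), PC2 0.3077 (30.77%);  cumulative: 0.6923, 1


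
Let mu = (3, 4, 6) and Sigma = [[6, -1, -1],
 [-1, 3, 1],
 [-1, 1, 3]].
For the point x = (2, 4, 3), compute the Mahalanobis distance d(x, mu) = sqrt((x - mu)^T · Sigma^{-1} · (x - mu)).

Step 1 — centre the observation: (x - mu) = (-1, 0, -3).

Step 2 — invert Sigma (cofactor / det for 3×3, or solve directly):
  Sigma^{-1} = [[0.1818, 0.0455, 0.0455],
 [0.0455, 0.3864, -0.1136],
 [0.0455, -0.1136, 0.3864]].

Step 3 — form the quadratic (x - mu)^T · Sigma^{-1} · (x - mu):
  Sigma^{-1} · (x - mu) = (-0.3182, 0.2955, -1.2045).
  (x - mu)^T · [Sigma^{-1} · (x - mu)] = (-1)·(-0.3182) + (0)·(0.2955) + (-3)·(-1.2045) = 3.9318.

Step 4 — take square root: d = √(3.9318) ≈ 1.9829.

d(x, mu) = √(3.9318) ≈ 1.9829


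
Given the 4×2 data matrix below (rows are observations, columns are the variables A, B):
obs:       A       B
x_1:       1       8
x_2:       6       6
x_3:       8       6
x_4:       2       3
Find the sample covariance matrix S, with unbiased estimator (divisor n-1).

Step 1 — column means:
  mean(A) = (1 + 6 + 8 + 2) / 4 = 17/4 = 4.25
  mean(B) = (8 + 6 + 6 + 3) / 4 = 23/4 = 5.75

Step 2 — sample covariance S[i,j] = (1/(n-1)) · Σ_k (x_{k,i} - mean_i) · (x_{k,j} - mean_j), with n-1 = 3.
  S[A,A] = ((-3.25)·(-3.25) + (1.75)·(1.75) + (3.75)·(3.75) + (-2.25)·(-2.25)) / 3 = 32.75/3 = 10.9167
  S[A,B] = ((-3.25)·(2.25) + (1.75)·(0.25) + (3.75)·(0.25) + (-2.25)·(-2.75)) / 3 = 0.25/3 = 0.0833
  S[B,B] = ((2.25)·(2.25) + (0.25)·(0.25) + (0.25)·(0.25) + (-2.75)·(-2.75)) / 3 = 12.75/3 = 4.25

S is symmetric (S[j,i] = S[i,j]). Assembling:

S = [[10.9167, 0.0833],
 [0.0833, 4.25]]


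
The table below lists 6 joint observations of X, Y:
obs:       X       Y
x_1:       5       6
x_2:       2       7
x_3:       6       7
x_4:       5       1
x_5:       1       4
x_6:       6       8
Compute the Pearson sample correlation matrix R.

Step 1 — column means:
  mean(X) = (5 + 2 + 6 + 5 + 1 + 6) / 6 = 25/6 = 4.1667
  mean(Y) = (6 + 7 + 7 + 1 + 4 + 8) / 6 = 33/6 = 5.5

Step 2 — sample variances and covariances s[i,j] = (1/(n-1)) · Σ_k (x_{k,i} - mean_i) · (x_{k,j} - mean_j), with n-1 = 5:
  s[X,X] = ((0.8333)·(0.8333) + (-2.1667)·(-2.1667) + (1.8333)·(1.8333) + (0.8333)·(0.8333) + (-3.1667)·(-3.1667) + (1.8333)·(1.8333)) / 5 = 22.8333/5 = 4.5667
  s[X,Y] = ((0.8333)·(0.5) + (-2.1667)·(1.5) + (1.8333)·(1.5) + (0.8333)·(-4.5) + (-3.1667)·(-1.5) + (1.8333)·(2.5)) / 5 = 5.5/5 = 1.1
  s[Y,Y] = ((0.5)·(0.5) + (1.5)·(1.5) + (1.5)·(1.5) + (-4.5)·(-4.5) + (-1.5)·(-1.5) + (2.5)·(2.5)) / 5 = 33.5/5 = 6.7
  Sample standard deviations s_i = √(s[i,i]):
  s(X) = √(4.5667) = 2.137
  s(Y) = √(6.7) = 2.5884

Step 3 — r_{ij} = s_{ij} / (s_i · s_j):
  r[X,X] = 1 (diagonal).
  r[X,Y] = 1.1 / (2.137 · 2.5884) = 1.1 / 5.5314 = 0.1989
  r[Y,Y] = 1 (diagonal).

R is symmetric with unit diagonal. Assembling:

R = [[1, 0.1989],
 [0.1989, 1]]


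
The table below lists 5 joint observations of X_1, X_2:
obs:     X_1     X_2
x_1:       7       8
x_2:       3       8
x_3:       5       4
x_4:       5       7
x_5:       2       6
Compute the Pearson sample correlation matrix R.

Step 1 — column means:
  mean(X_1) = (7 + 3 + 5 + 5 + 2) / 5 = 22/5 = 4.4
  mean(X_2) = (8 + 8 + 4 + 7 + 6) / 5 = 33/5 = 6.6

Step 2 — sample variances and covariances s[i,j] = (1/(n-1)) · Σ_k (x_{k,i} - mean_i) · (x_{k,j} - mean_j), with n-1 = 4:
  s[X_1,X_1] = ((2.6)·(2.6) + (-1.4)·(-1.4) + (0.6)·(0.6) + (0.6)·(0.6) + (-2.4)·(-2.4)) / 4 = 15.2/4 = 3.8
  s[X_1,X_2] = ((2.6)·(1.4) + (-1.4)·(1.4) + (0.6)·(-2.6) + (0.6)·(0.4) + (-2.4)·(-0.6)) / 4 = 1.8/4 = 0.45
  s[X_2,X_2] = ((1.4)·(1.4) + (1.4)·(1.4) + (-2.6)·(-2.6) + (0.4)·(0.4) + (-0.6)·(-0.6)) / 4 = 11.2/4 = 2.8
  Sample standard deviations s_i = √(s[i,i]):
  s(X_1) = √(3.8) = 1.9494
  s(X_2) = √(2.8) = 1.6733

Step 3 — r_{ij} = s_{ij} / (s_i · s_j):
  r[X_1,X_1] = 1 (diagonal).
  r[X_1,X_2] = 0.45 / (1.9494 · 1.6733) = 0.45 / 3.2619 = 0.138
  r[X_2,X_2] = 1 (diagonal).

R is symmetric with unit diagonal. Assembling:

R = [[1, 0.138],
 [0.138, 1]]


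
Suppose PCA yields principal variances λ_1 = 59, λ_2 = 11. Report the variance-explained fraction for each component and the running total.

Step 1 — total variance = trace(Sigma) = Σ λ_i = 59 + 11 = 70.

Step 2 — fraction explained by component i = λ_i / Σ λ:
  PC1: 59/70 = 0.8429
  PC2: 11/70 = 0.1571

Step 3 — cumulative fraction after k components = (λ_1 + ... + λ_k) / Σ λ:
  k = 1: 59/70 = 0.8429
  k = 2: (59 + 11)/70 = 70/70 = 1

Summary (fraction, with percent):

explained: PC1 0.8429 (84.29%), PC2 0.1571 (15.71%);  cumulative: 0.8429, 1


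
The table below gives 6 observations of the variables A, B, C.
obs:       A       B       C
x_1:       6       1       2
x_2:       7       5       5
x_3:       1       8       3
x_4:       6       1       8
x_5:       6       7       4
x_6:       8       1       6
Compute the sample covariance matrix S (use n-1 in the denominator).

Step 1 — column means:
  mean(A) = (6 + 7 + 1 + 6 + 6 + 8) / 6 = 34/6 = 5.6667
  mean(B) = (1 + 5 + 8 + 1 + 7 + 1) / 6 = 23/6 = 3.8333
  mean(C) = (2 + 5 + 3 + 8 + 4 + 6) / 6 = 28/6 = 4.6667

Step 2 — sample covariance S[i,j] = (1/(n-1)) · Σ_k (x_{k,i} - mean_i) · (x_{k,j} - mean_j), with n-1 = 5.
  S[A,A] = ((0.3333)·(0.3333) + (1.3333)·(1.3333) + (-4.6667)·(-4.6667) + (0.3333)·(0.3333) + (0.3333)·(0.3333) + (2.3333)·(2.3333)) / 5 = 29.3333/5 = 5.8667
  S[A,B] = ((0.3333)·(-2.8333) + (1.3333)·(1.1667) + (-4.6667)·(4.1667) + (0.3333)·(-2.8333) + (0.3333)·(3.1667) + (2.3333)·(-2.8333)) / 5 = -25.3333/5 = -5.0667
  S[A,C] = ((0.3333)·(-2.6667) + (1.3333)·(0.3333) + (-4.6667)·(-1.6667) + (0.3333)·(3.3333) + (0.3333)·(-0.6667) + (2.3333)·(1.3333)) / 5 = 11.3333/5 = 2.2667
  S[B,B] = ((-2.8333)·(-2.8333) + (1.1667)·(1.1667) + (4.1667)·(4.1667) + (-2.8333)·(-2.8333) + (3.1667)·(3.1667) + (-2.8333)·(-2.8333)) / 5 = 52.8333/5 = 10.5667
  S[B,C] = ((-2.8333)·(-2.6667) + (1.1667)·(0.3333) + (4.1667)·(-1.6667) + (-2.8333)·(3.3333) + (3.1667)·(-0.6667) + (-2.8333)·(1.3333)) / 5 = -14.3333/5 = -2.8667
  S[C,C] = ((-2.6667)·(-2.6667) + (0.3333)·(0.3333) + (-1.6667)·(-1.6667) + (3.3333)·(3.3333) + (-0.6667)·(-0.6667) + (1.3333)·(1.3333)) / 5 = 23.3333/5 = 4.6667

S is symmetric (S[j,i] = S[i,j]). Assembling:

S = [[5.8667, -5.0667, 2.2667],
 [-5.0667, 10.5667, -2.8667],
 [2.2667, -2.8667, 4.6667]]


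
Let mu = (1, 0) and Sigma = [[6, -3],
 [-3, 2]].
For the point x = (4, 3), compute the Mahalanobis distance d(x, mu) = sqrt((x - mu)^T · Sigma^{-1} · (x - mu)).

Step 1 — centre the observation: (x - mu) = (3, 3).

Step 2 — invert Sigma. det(Sigma) = 6·2 - (-3)² = 3.
  Sigma^{-1} = (1/det) · [[d, -b], [-b, a]] = [[0.6667, 1],
 [1, 2]].

Step 3 — form the quadratic (x - mu)^T · Sigma^{-1} · (x - mu):
  Sigma^{-1} · (x - mu) = (5, 9).
  (x - mu)^T · [Sigma^{-1} · (x - mu)] = (3)·(5) + (3)·(9) = 42.

Step 4 — take square root: d = √(42) ≈ 6.4807.

d(x, mu) = √(42) ≈ 6.4807


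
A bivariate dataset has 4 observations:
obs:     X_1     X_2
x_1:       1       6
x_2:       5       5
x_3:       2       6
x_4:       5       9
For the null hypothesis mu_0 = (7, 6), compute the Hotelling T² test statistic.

Step 1 — sample mean vector:
  mean(X_1) = (1 + 5 + 2 + 5) / 4 = 13/4 = 3.25
  mean(X_2) = (6 + 5 + 6 + 9) / 4 = 26/4 = 6.5
  x̄ = (3.25, 6.5),  deviation x̄ - mu_0 = (3.25, 6.5) - (7, 6) = (-3.75, 0.5).

Step 2 — sample covariance matrix, S[i,j] = (1/(n-1)) · Σ_k (x_{k,i} - mean_i) · (x_{k,j} - mean_j), divisor n-1 = 3:
  S[X_1,X_1] = ((-2.25)·(-2.25) + (1.75)·(1.75) + (-1.25)·(-1.25) + (1.75)·(1.75)) / 3 = 12.75/3 = 4.25
  S[X_1,X_2] = ((-2.25)·(-0.5) + (1.75)·(-1.5) + (-1.25)·(-0.5) + (1.75)·(2.5)) / 3 = 3.5/3 = 1.1667
  S[X_2,X_2] = ((-0.5)·(-0.5) + (-1.5)·(-1.5) + (-0.5)·(-0.5) + (2.5)·(2.5)) / 3 = 9/3 = 3
  S = [[4.25, 1.1667],
 [1.1667, 3]].

Step 3 — invert S. det(S) = 4.25·3 - (1.1667)² = 11.3889.
  S^{-1} = (1/det) · [[d, -b], [-b, a]] = [[0.2634, -0.1024],
 [-0.1024, 0.3732]].

Step 4 — quadratic form (x̄ - mu_0)^T · S^{-1} · (x̄ - mu_0):
  S^{-1} · (x̄ - mu_0) = (-1.039, 0.5707),
  (x̄ - mu_0)^T · [...] = (-3.75)·(-1.039) + (0.5)·(0.5707) = 4.1817.

Step 5 — scale by n: T² = 4 · 4.1817 = 16.7268.

T² ≈ 16.7268


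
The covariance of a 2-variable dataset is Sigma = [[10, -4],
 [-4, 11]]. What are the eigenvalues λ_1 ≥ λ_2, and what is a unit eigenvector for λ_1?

Step 1 — characteristic polynomial of 2×2 Sigma:
  det(Sigma - λI) = λ² - trace · λ + det = 0.
  trace = 10 + 11 = 21, det = 10·11 - (-4)² = 94.
Step 2 — discriminant:
  Δ = trace² - 4·det = 441 - 376 = 65.
Step 3 — eigenvalues:
  λ = (trace ± √Δ)/2 = (21 ± 8.0623)/2,
  λ_1 = 14.5311,  λ_2 = 6.4689.

Step 4 — unit eigenvector for λ_1: solve (Sigma - λ_1 I)v = 0. First row:
  (10 - 14.5311)·v_x + (-4)·v_y = 0, i.e. (-4.5311)·v_x + (-4)·v_y = 0,
  so v ∝ (b, λ_1 - a) = (-4, 4.5311); multiply by -1 so the first entry is positive: u = (4, -4.5311).
  ||u|| = √((4)² + (-4.5311)²) = √(36.5311) ≈ 6.0441,
  v_1 = u/||u|| ≈ (0.6618, -0.7497) (||v_1|| = 1).

λ_1 = 14.5311,  λ_2 = 6.4689;  v_1 ≈ (0.6618, -0.7497)


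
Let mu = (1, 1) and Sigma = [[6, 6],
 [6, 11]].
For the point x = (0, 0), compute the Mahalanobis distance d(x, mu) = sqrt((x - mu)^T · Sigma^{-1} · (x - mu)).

Step 1 — centre the observation: (x - mu) = (-1, -1).

Step 2 — invert Sigma. det(Sigma) = 6·11 - (6)² = 30.
  Sigma^{-1} = (1/det) · [[d, -b], [-b, a]] = [[0.3667, -0.2],
 [-0.2, 0.2]].

Step 3 — form the quadratic (x - mu)^T · Sigma^{-1} · (x - mu):
  Sigma^{-1} · (x - mu) = (-0.1667, 0).
  (x - mu)^T · [Sigma^{-1} · (x - mu)] = (-1)·(-0.1667) + (-1)·(0) = 0.1667.

Step 4 — take square root: d = √(0.1667) ≈ 0.4082.

d(x, mu) = √(0.1667) ≈ 0.4082


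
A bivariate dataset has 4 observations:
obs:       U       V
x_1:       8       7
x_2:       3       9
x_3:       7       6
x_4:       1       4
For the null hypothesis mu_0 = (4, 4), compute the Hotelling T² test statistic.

Step 1 — sample mean vector:
  mean(U) = (8 + 3 + 7 + 1) / 4 = 19/4 = 4.75
  mean(V) = (7 + 9 + 6 + 4) / 4 = 26/4 = 6.5
  x̄ = (4.75, 6.5),  deviation x̄ - mu_0 = (4.75, 6.5) - (4, 4) = (0.75, 2.5).

Step 2 — sample covariance matrix, S[i,j] = (1/(n-1)) · Σ_k (x_{k,i} - mean_i) · (x_{k,j} - mean_j), divisor n-1 = 3:
  S[U,U] = ((3.25)·(3.25) + (-1.75)·(-1.75) + (2.25)·(2.25) + (-3.75)·(-3.75)) / 3 = 32.75/3 = 10.9167
  S[U,V] = ((3.25)·(0.5) + (-1.75)·(2.5) + (2.25)·(-0.5) + (-3.75)·(-2.5)) / 3 = 5.5/3 = 1.8333
  S[V,V] = ((0.5)·(0.5) + (2.5)·(2.5) + (-0.5)·(-0.5) + (-2.5)·(-2.5)) / 3 = 13/3 = 4.3333
  S = [[10.9167, 1.8333],
 [1.8333, 4.3333]].

Step 3 — invert S. det(S) = 10.9167·4.3333 - (1.8333)² = 43.9444.
  S^{-1} = (1/det) · [[d, -b], [-b, a]] = [[0.0986, -0.0417],
 [-0.0417, 0.2484]].

Step 4 — quadratic form (x̄ - mu_0)^T · S^{-1} · (x̄ - mu_0):
  S^{-1} · (x̄ - mu_0) = (-0.0303, 0.5898),
  (x̄ - mu_0)^T · [...] = (0.75)·(-0.0303) + (2.5)·(0.5898) = 1.4516.

Step 5 — scale by n: T² = 4 · 1.4516 = 5.8066.

T² ≈ 5.8066


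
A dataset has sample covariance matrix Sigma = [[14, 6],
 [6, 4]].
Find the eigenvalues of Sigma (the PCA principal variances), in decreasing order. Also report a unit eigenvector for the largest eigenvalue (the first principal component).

Step 1 — characteristic polynomial of 2×2 Sigma:
  det(Sigma - λI) = λ² - trace · λ + det = 0.
  trace = 14 + 4 = 18, det = 14·4 - (6)² = 20.
Step 2 — discriminant:
  Δ = trace² - 4·det = 324 - 80 = 244.
Step 3 — eigenvalues:
  λ = (trace ± √Δ)/2 = (18 ± 15.6205)/2,
  λ_1 = 16.8102,  λ_2 = 1.1898.

Step 4 — unit eigenvector for λ_1: solve (Sigma - λ_1 I)v = 0. First row:
  (14 - 16.8102)·v_x + (6)·v_y = 0, i.e. (-2.8102)·v_x + (6)·v_y = 0,
  so v ∝ (b, λ_1 - a) = (6, 2.8102) = u.
  ||u|| = √((6)² + (2.8102)²) = √(43.8975) ≈ 6.6255,
  v_1 = u/||u|| ≈ (0.9056, 0.4242) (||v_1|| = 1).

λ_1 = 16.8102,  λ_2 = 1.1898;  v_1 ≈ (0.9056, 0.4242)


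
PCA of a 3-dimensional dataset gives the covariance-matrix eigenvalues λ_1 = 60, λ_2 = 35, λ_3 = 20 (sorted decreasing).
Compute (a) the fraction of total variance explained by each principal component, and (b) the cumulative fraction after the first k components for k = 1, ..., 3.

Step 1 — total variance = trace(Sigma) = Σ λ_i = 60 + 35 + 20 = 115.

Step 2 — fraction explained by component i = λ_i / Σ λ:
  PC1: 60/115 = 0.5217
  PC2: 35/115 = 0.3043
  PC3: 20/115 = 0.1739

Step 3 — cumulative fraction after k components = (λ_1 + ... + λ_k) / Σ λ:
  k = 1: 60/115 = 0.5217
  k = 2: (60 + 35)/115 = 95/115 = 0.8261
  k = 3: (60 + 35 + 20)/115 = 115/115 = 1

Summary (fraction, with percent):

explained: PC1 0.5217 (52.17%), PC2 0.3043 (30.43%), PC3 0.1739 (17.39%);  cumulative: 0.5217, 0.8261, 1


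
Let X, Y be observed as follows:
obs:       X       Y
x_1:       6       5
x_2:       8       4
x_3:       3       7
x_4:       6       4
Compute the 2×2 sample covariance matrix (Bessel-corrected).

Step 1 — column means:
  mean(X) = (6 + 8 + 3 + 6) / 4 = 23/4 = 5.75
  mean(Y) = (5 + 4 + 7 + 4) / 4 = 20/4 = 5

Step 2 — sample covariance S[i,j] = (1/(n-1)) · Σ_k (x_{k,i} - mean_i) · (x_{k,j} - mean_j), with n-1 = 3.
  S[X,X] = ((0.25)·(0.25) + (2.25)·(2.25) + (-2.75)·(-2.75) + (0.25)·(0.25)) / 3 = 12.75/3 = 4.25
  S[X,Y] = ((0.25)·(0) + (2.25)·(-1) + (-2.75)·(2) + (0.25)·(-1)) / 3 = -8/3 = -2.6667
  S[Y,Y] = ((0)·(0) + (-1)·(-1) + (2)·(2) + (-1)·(-1)) / 3 = 6/3 = 2

S is symmetric (S[j,i] = S[i,j]). Assembling:

S = [[4.25, -2.6667],
 [-2.6667, 2]]


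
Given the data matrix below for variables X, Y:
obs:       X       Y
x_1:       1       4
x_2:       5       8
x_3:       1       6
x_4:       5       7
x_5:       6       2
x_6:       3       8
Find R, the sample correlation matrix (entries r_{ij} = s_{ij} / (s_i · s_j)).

Step 1 — column means:
  mean(X) = (1 + 5 + 1 + 5 + 6 + 3) / 6 = 21/6 = 3.5
  mean(Y) = (4 + 8 + 6 + 7 + 2 + 8) / 6 = 35/6 = 5.8333

Step 2 — sample variances and covariances s[i,j] = (1/(n-1)) · Σ_k (x_{k,i} - mean_i) · (x_{k,j} - mean_j), with n-1 = 5:
  s[X,X] = ((-2.5)·(-2.5) + (1.5)·(1.5) + (-2.5)·(-2.5) + (1.5)·(1.5) + (2.5)·(2.5) + (-0.5)·(-0.5)) / 5 = 23.5/5 = 4.7
  s[X,Y] = ((-2.5)·(-1.8333) + (1.5)·(2.1667) + (-2.5)·(0.1667) + (1.5)·(1.1667) + (2.5)·(-3.8333) + (-0.5)·(2.1667)) / 5 = -1.5/5 = -0.3
  s[Y,Y] = ((-1.8333)·(-1.8333) + (2.1667)·(2.1667) + (0.1667)·(0.1667) + (1.1667)·(1.1667) + (-3.8333)·(-3.8333) + (2.1667)·(2.1667)) / 5 = 28.8333/5 = 5.7667
  Sample standard deviations s_i = √(s[i,i]):
  s(X) = √(4.7) = 2.1679
  s(Y) = √(5.7667) = 2.4014

Step 3 — r_{ij} = s_{ij} / (s_i · s_j):
  r[X,X] = 1 (diagonal).
  r[X,Y] = -0.3 / (2.1679 · 2.4014) = -0.3 / 5.2061 = -0.0576
  r[Y,Y] = 1 (diagonal).

R is symmetric with unit diagonal. Assembling:

R = [[1, -0.0576],
 [-0.0576, 1]]


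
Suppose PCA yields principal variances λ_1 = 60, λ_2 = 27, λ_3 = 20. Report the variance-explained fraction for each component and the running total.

Step 1 — total variance = trace(Sigma) = Σ λ_i = 60 + 27 + 20 = 107.

Step 2 — fraction explained by component i = λ_i / Σ λ:
  PC1: 60/107 = 0.5607
  PC2: 27/107 = 0.2523
  PC3: 20/107 = 0.1869

Step 3 — cumulative fraction after k components = (λ_1 + ... + λ_k) / Σ λ:
  k = 1: 60/107 = 0.5607
  k = 2: (60 + 27)/107 = 87/107 = 0.8131
  k = 3: (60 + 27 + 20)/107 = 107/107 = 1

Summary (fraction, with percent):

explained: PC1 0.5607 (56.07%), PC2 0.2523 (25.23%), PC3 0.1869 (18.69%);  cumulative: 0.5607, 0.8131, 1


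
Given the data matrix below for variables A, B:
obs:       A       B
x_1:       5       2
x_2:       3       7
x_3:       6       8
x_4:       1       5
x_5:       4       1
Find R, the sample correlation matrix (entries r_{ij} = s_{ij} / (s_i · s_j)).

Step 1 — column means:
  mean(A) = (5 + 3 + 6 + 1 + 4) / 5 = 19/5 = 3.8
  mean(B) = (2 + 7 + 8 + 5 + 1) / 5 = 23/5 = 4.6

Step 2 — sample variances and covariances s[i,j] = (1/(n-1)) · Σ_k (x_{k,i} - mean_i) · (x_{k,j} - mean_j), with n-1 = 4:
  s[A,A] = ((1.2)·(1.2) + (-0.8)·(-0.8) + (2.2)·(2.2) + (-2.8)·(-2.8) + (0.2)·(0.2)) / 4 = 14.8/4 = 3.7
  s[A,B] = ((1.2)·(-2.6) + (-0.8)·(2.4) + (2.2)·(3.4) + (-2.8)·(0.4) + (0.2)·(-3.6)) / 4 = 0.6/4 = 0.15
  s[B,B] = ((-2.6)·(-2.6) + (2.4)·(2.4) + (3.4)·(3.4) + (0.4)·(0.4) + (-3.6)·(-3.6)) / 4 = 37.2/4 = 9.3
  Sample standard deviations s_i = √(s[i,i]):
  s(A) = √(3.7) = 1.9235
  s(B) = √(9.3) = 3.0496

Step 3 — r_{ij} = s_{ij} / (s_i · s_j):
  r[A,A] = 1 (diagonal).
  r[A,B] = 0.15 / (1.9235 · 3.0496) = 0.15 / 5.866 = 0.0256
  r[B,B] = 1 (diagonal).

R is symmetric with unit diagonal. Assembling:

R = [[1, 0.0256],
 [0.0256, 1]]


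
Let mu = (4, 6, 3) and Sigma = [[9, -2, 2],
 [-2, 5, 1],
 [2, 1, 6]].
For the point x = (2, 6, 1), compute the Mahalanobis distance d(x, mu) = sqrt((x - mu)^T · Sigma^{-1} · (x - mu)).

Step 1 — centre the observation: (x - mu) = (-2, 0, -2).

Step 2 — invert Sigma (cofactor / det for 3×3, or solve directly):
  Sigma^{-1} = [[0.1388, 0.067, -0.0574],
 [0.067, 0.2392, -0.0622],
 [-0.0574, -0.0622, 0.1962]].

Step 3 — form the quadratic (x - mu)^T · Sigma^{-1} · (x - mu):
  Sigma^{-1} · (x - mu) = (-0.1627, -0.0096, -0.2775).
  (x - mu)^T · [Sigma^{-1} · (x - mu)] = (-2)·(-0.1627) + (0)·(-0.0096) + (-2)·(-0.2775) = 0.8804.

Step 4 — take square root: d = √(0.8804) ≈ 0.9383.

d(x, mu) = √(0.8804) ≈ 0.9383


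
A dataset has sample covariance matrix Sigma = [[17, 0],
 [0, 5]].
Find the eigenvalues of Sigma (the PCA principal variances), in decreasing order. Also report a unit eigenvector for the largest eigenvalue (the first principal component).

Step 1 — characteristic polynomial of 2×2 Sigma:
  det(Sigma - λI) = λ² - trace · λ + det = 0.
  trace = 17 + 5 = 22, det = 17·5 - (0)² = 85.
Step 2 — discriminant:
  Δ = trace² - 4·det = 484 - 340 = 144.
Step 3 — eigenvalues:
  λ = (trace ± √Δ)/2 = (22 ± 12)/2,
  λ_1 = 17,  λ_2 = 5.

Step 4 — unit eigenvector for λ_1: Sigma is diagonal, so its eigenvectors are the coordinate axes. λ_1 = 17 is the diagonal entry on the first coordinate axis, hence
  v_1 = (1, 0) (||v_1|| = 1).

λ_1 = 17,  λ_2 = 5;  v_1 ≈ (1, 0)


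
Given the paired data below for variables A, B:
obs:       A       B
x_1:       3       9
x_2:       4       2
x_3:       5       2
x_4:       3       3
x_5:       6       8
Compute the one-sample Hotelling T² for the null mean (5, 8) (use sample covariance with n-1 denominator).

Step 1 — sample mean vector:
  mean(A) = (3 + 4 + 5 + 3 + 6) / 5 = 21/5 = 4.2
  mean(B) = (9 + 2 + 2 + 3 + 8) / 5 = 24/5 = 4.8
  x̄ = (4.2, 4.8),  deviation x̄ - mu_0 = (4.2, 4.8) - (5, 8) = (-0.8, -3.2).

Step 2 — sample covariance matrix, S[i,j] = (1/(n-1)) · Σ_k (x_{k,i} - mean_i) · (x_{k,j} - mean_j), divisor n-1 = 4:
  S[A,A] = ((-1.2)·(-1.2) + (-0.2)·(-0.2) + (0.8)·(0.8) + (-1.2)·(-1.2) + (1.8)·(1.8)) / 4 = 6.8/4 = 1.7
  S[A,B] = ((-1.2)·(4.2) + (-0.2)·(-2.8) + (0.8)·(-2.8) + (-1.2)·(-1.8) + (1.8)·(3.2)) / 4 = 1.2/4 = 0.3
  S[B,B] = ((4.2)·(4.2) + (-2.8)·(-2.8) + (-2.8)·(-2.8) + (-1.8)·(-1.8) + (3.2)·(3.2)) / 4 = 46.8/4 = 11.7
  S = [[1.7, 0.3],
 [0.3, 11.7]].

Step 3 — invert S. det(S) = 1.7·11.7 - (0.3)² = 19.8.
  S^{-1} = (1/det) · [[d, -b], [-b, a]] = [[0.5909, -0.0152],
 [-0.0152, 0.0859]].

Step 4 — quadratic form (x̄ - mu_0)^T · S^{-1} · (x̄ - mu_0):
  S^{-1} · (x̄ - mu_0) = (-0.4242, -0.2626),
  (x̄ - mu_0)^T · [...] = (-0.8)·(-0.4242) + (-3.2)·(-0.2626) = 1.1798.

Step 5 — scale by n: T² = 5 · 1.1798 = 5.899.

T² ≈ 5.899


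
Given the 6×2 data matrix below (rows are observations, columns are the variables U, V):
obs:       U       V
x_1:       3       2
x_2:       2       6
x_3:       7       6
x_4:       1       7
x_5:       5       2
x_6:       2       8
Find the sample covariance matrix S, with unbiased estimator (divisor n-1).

Step 1 — column means:
  mean(U) = (3 + 2 + 7 + 1 + 5 + 2) / 6 = 20/6 = 3.3333
  mean(V) = (2 + 6 + 6 + 7 + 2 + 8) / 6 = 31/6 = 5.1667

Step 2 — sample covariance S[i,j] = (1/(n-1)) · Σ_k (x_{k,i} - mean_i) · (x_{k,j} - mean_j), with n-1 = 5.
  S[U,U] = ((-0.3333)·(-0.3333) + (-1.3333)·(-1.3333) + (3.6667)·(3.6667) + (-2.3333)·(-2.3333) + (1.6667)·(1.6667) + (-1.3333)·(-1.3333)) / 5 = 25.3333/5 = 5.0667
  S[U,V] = ((-0.3333)·(-3.1667) + (-1.3333)·(0.8333) + (3.6667)·(0.8333) + (-2.3333)·(1.8333) + (1.6667)·(-3.1667) + (-1.3333)·(2.8333)) / 5 = -10.3333/5 = -2.0667
  S[V,V] = ((-3.1667)·(-3.1667) + (0.8333)·(0.8333) + (0.8333)·(0.8333) + (1.8333)·(1.8333) + (-3.1667)·(-3.1667) + (2.8333)·(2.8333)) / 5 = 32.8333/5 = 6.5667

S is symmetric (S[j,i] = S[i,j]). Assembling:

S = [[5.0667, -2.0667],
 [-2.0667, 6.5667]]


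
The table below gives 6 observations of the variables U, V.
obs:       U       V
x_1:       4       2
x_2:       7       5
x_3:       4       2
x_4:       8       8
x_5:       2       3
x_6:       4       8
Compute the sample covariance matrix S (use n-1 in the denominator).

Step 1 — column means:
  mean(U) = (4 + 7 + 4 + 8 + 2 + 4) / 6 = 29/6 = 4.8333
  mean(V) = (2 + 5 + 2 + 8 + 3 + 8) / 6 = 28/6 = 4.6667

Step 2 — sample covariance S[i,j] = (1/(n-1)) · Σ_k (x_{k,i} - mean_i) · (x_{k,j} - mean_j), with n-1 = 5.
  S[U,U] = ((-0.8333)·(-0.8333) + (2.1667)·(2.1667) + (-0.8333)·(-0.8333) + (3.1667)·(3.1667) + (-2.8333)·(-2.8333) + (-0.8333)·(-0.8333)) / 5 = 24.8333/5 = 4.9667
  S[U,V] = ((-0.8333)·(-2.6667) + (2.1667)·(0.3333) + (-0.8333)·(-2.6667) + (3.1667)·(3.3333) + (-2.8333)·(-1.6667) + (-0.8333)·(3.3333)) / 5 = 17.6667/5 = 3.5333
  S[V,V] = ((-2.6667)·(-2.6667) + (0.3333)·(0.3333) + (-2.6667)·(-2.6667) + (3.3333)·(3.3333) + (-1.6667)·(-1.6667) + (3.3333)·(3.3333)) / 5 = 39.3333/5 = 7.8667

S is symmetric (S[j,i] = S[i,j]). Assembling:

S = [[4.9667, 3.5333],
 [3.5333, 7.8667]]


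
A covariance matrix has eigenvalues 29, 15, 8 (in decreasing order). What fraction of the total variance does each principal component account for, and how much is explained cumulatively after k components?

Step 1 — total variance = trace(Sigma) = Σ λ_i = 29 + 15 + 8 = 52.

Step 2 — fraction explained by component i = λ_i / Σ λ:
  PC1: 29/52 = 0.5577
  PC2: 15/52 = 0.2885
  PC3: 8/52 = 0.1538

Step 3 — cumulative fraction after k components = (λ_1 + ... + λ_k) / Σ λ:
  k = 1: 29/52 = 0.5577
  k = 2: (29 + 15)/52 = 44/52 = 0.8462
  k = 3: (29 + 15 + 8)/52 = 52/52 = 1

Summary (fraction, with percent):

explained: PC1 0.5577 (55.77%), PC2 0.2885 (28.85%), PC3 0.1538 (15.38%);  cumulative: 0.5577, 0.8462, 1


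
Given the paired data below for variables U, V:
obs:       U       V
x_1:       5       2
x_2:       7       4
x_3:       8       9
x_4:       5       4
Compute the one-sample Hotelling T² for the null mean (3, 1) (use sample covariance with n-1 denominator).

Step 1 — sample mean vector:
  mean(U) = (5 + 7 + 8 + 5) / 4 = 25/4 = 6.25
  mean(V) = (2 + 4 + 9 + 4) / 4 = 19/4 = 4.75
  x̄ = (6.25, 4.75),  deviation x̄ - mu_0 = (6.25, 4.75) - (3, 1) = (3.25, 3.75).

Step 2 — sample covariance matrix, S[i,j] = (1/(n-1)) · Σ_k (x_{k,i} - mean_i) · (x_{k,j} - mean_j), divisor n-1 = 3:
  S[U,U] = ((-1.25)·(-1.25) + (0.75)·(0.75) + (1.75)·(1.75) + (-1.25)·(-1.25)) / 3 = 6.75/3 = 2.25
  S[U,V] = ((-1.25)·(-2.75) + (0.75)·(-0.75) + (1.75)·(4.25) + (-1.25)·(-0.75)) / 3 = 11.25/3 = 3.75
  S[V,V] = ((-2.75)·(-2.75) + (-0.75)·(-0.75) + (4.25)·(4.25) + (-0.75)·(-0.75)) / 3 = 26.75/3 = 8.9167
  S = [[2.25, 3.75],
 [3.75, 8.9167]].

Step 3 — invert S. det(S) = 2.25·8.9167 - (3.75)² = 6.
  S^{-1} = (1/det) · [[d, -b], [-b, a]] = [[1.4861, -0.625],
 [-0.625, 0.375]].

Step 4 — quadratic form (x̄ - mu_0)^T · S^{-1} · (x̄ - mu_0):
  S^{-1} · (x̄ - mu_0) = (2.4861, -0.625),
  (x̄ - mu_0)^T · [...] = (3.25)·(2.4861) + (3.75)·(-0.625) = 5.7361.

Step 5 — scale by n: T² = 4 · 5.7361 = 22.9444.

T² ≈ 22.9444


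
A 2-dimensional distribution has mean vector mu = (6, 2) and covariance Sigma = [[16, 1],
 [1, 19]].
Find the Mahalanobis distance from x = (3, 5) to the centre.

Step 1 — centre the observation: (x - mu) = (-3, 3).

Step 2 — invert Sigma. det(Sigma) = 16·19 - (1)² = 303.
  Sigma^{-1} = (1/det) · [[d, -b], [-b, a]] = [[0.0627, -0.0033],
 [-0.0033, 0.0528]].

Step 3 — form the quadratic (x - mu)^T · Sigma^{-1} · (x - mu):
  Sigma^{-1} · (x - mu) = (-0.198, 0.1683).
  (x - mu)^T · [Sigma^{-1} · (x - mu)] = (-3)·(-0.198) + (3)·(0.1683) = 1.099.

Step 4 — take square root: d = √(1.099) ≈ 1.0483.

d(x, mu) = √(1.099) ≈ 1.0483


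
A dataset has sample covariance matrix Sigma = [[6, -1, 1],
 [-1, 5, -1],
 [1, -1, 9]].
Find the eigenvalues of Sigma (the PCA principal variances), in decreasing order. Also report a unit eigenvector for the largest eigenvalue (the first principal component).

Step 1 — characteristic polynomial p(λ) = det(λI - Sigma) = λ³ - tr·λ² + c_1·λ - det, where tr = trace, c_1 = sum of the principal 2×2 minors, det = det(Sigma):
  tr = 6 + 5 + 9 = 20,
  c_1 = (6·5 - (-1)²) + (6·9 - (1)²) + (5·9 - (-1)²) = 29 + 53 + 44 = 126,
  det = 6·(5·9 - (-1)²) - (-1)·((-1)·9 - (-1)·(1)) + (1)·((-1)·(-1) - 5·(1)) = 6·(44) - (-1)·(-8) + (1)·(-4) = 252.
  So p(λ) = λ³ - 20λ² + 126λ - 252.
Step 2 — look for an integer root (rational root theorem: any rational root is an integer divisor of 252). Testing λ = 6:
  p(6) = 216 - 720 + 756 - 252 = 0  ✓
  Dividing out (λ - 6): p(λ) = (λ - 6)(λ² - 14λ + 42).
Step 3 — remaining eigenvalues from the quadratic λ² - 14λ + 42 = 0:
  Δ = 14² - 4·42 = 196 - 168 = 28,  λ = (14 ± √28)/2 = (14 ± 5.2915)/2 ≈ 9.6458 or 4.3542.
  Sorted: λ_1 = 9.6458,  λ_2 = 6,  λ_3 = 4.3542  (check: sum = 20 = tr ✓).

Step 4 — unit eigenvector for λ_1 ≈ 9.6458: v spans the null space of (Sigma - λ_1 I), whose rows are
  r_1 = (-3.6458, -1, 1),  r_2 = (-1, -4.6458, -1),  r_3 = (1, -1, -0.6458).
  v is orthogonal to every row, so take v ∝ r_1 × r_2 = ((-1)·(-1) - (1)·(-4.6458), (1)·(-1) - (-3.6458)·(-1), (-3.6458)·(-4.6458) - (-1)·(-1)) ≈ (5.6458, -4.6458, 15.9373).
  Let u = (5.6458, -4.6458, 15.9373).
  ||u|| = √((5.6458)² + (-4.6458)² + (15.9373)²) = √(307.4536) ≈ 17.5344,  v_1 = u/||u|| ≈ (0.322, -0.265, 0.9089) (||v_1|| = 1).

λ_1 = 9.6458,  λ_2 = 6,  λ_3 = 4.3542;  v_1 ≈ (0.322, -0.265, 0.9089)


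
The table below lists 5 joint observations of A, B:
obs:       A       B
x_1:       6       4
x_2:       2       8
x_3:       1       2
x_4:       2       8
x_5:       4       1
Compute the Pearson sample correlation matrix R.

Step 1 — column means:
  mean(A) = (6 + 2 + 1 + 2 + 4) / 5 = 15/5 = 3
  mean(B) = (4 + 8 + 2 + 8 + 1) / 5 = 23/5 = 4.6

Step 2 — sample variances and covariances s[i,j] = (1/(n-1)) · Σ_k (x_{k,i} - mean_i) · (x_{k,j} - mean_j), with n-1 = 4:
  s[A,A] = ((3)·(3) + (-1)·(-1) + (-2)·(-2) + (-1)·(-1) + (1)·(1)) / 4 = 16/4 = 4
  s[A,B] = ((3)·(-0.6) + (-1)·(3.4) + (-2)·(-2.6) + (-1)·(3.4) + (1)·(-3.6)) / 4 = -7/4 = -1.75
  s[B,B] = ((-0.6)·(-0.6) + (3.4)·(3.4) + (-2.6)·(-2.6) + (3.4)·(3.4) + (-3.6)·(-3.6)) / 4 = 43.2/4 = 10.8
  Sample standard deviations s_i = √(s[i,i]):
  s(A) = √(4) = 2
  s(B) = √(10.8) = 3.2863

Step 3 — r_{ij} = s_{ij} / (s_i · s_j):
  r[A,A] = 1 (diagonal).
  r[A,B] = -1.75 / (2 · 3.2863) = -1.75 / 6.5727 = -0.2663
  r[B,B] = 1 (diagonal).

R is symmetric with unit diagonal. Assembling:

R = [[1, -0.2663],
 [-0.2663, 1]]


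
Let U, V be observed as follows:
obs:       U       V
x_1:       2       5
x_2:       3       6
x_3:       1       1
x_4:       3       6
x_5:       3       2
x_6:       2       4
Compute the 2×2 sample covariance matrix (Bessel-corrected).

Step 1 — column means:
  mean(U) = (2 + 3 + 1 + 3 + 3 + 2) / 6 = 14/6 = 2.3333
  mean(V) = (5 + 6 + 1 + 6 + 2 + 4) / 6 = 24/6 = 4

Step 2 — sample covariance S[i,j] = (1/(n-1)) · Σ_k (x_{k,i} - mean_i) · (x_{k,j} - mean_j), with n-1 = 5.
  S[U,U] = ((-0.3333)·(-0.3333) + (0.6667)·(0.6667) + (-1.3333)·(-1.3333) + (0.6667)·(0.6667) + (0.6667)·(0.6667) + (-0.3333)·(-0.3333)) / 5 = 3.3333/5 = 0.6667
  S[U,V] = ((-0.3333)·(1) + (0.6667)·(2) + (-1.3333)·(-3) + (0.6667)·(2) + (0.6667)·(-2) + (-0.3333)·(0)) / 5 = 5/5 = 1
  S[V,V] = ((1)·(1) + (2)·(2) + (-3)·(-3) + (2)·(2) + (-2)·(-2) + (0)·(0)) / 5 = 22/5 = 4.4

S is symmetric (S[j,i] = S[i,j]). Assembling:

S = [[0.6667, 1],
 [1, 4.4]]


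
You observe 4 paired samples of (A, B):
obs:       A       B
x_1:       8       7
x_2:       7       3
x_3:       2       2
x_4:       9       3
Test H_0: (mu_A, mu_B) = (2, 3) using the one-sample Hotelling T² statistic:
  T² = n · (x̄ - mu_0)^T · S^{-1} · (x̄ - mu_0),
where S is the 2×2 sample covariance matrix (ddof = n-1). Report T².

Step 1 — sample mean vector:
  mean(A) = (8 + 7 + 2 + 9) / 4 = 26/4 = 6.5
  mean(B) = (7 + 3 + 2 + 3) / 4 = 15/4 = 3.75
  x̄ = (6.5, 3.75),  deviation x̄ - mu_0 = (6.5, 3.75) - (2, 3) = (4.5, 0.75).

Step 2 — sample covariance matrix, S[i,j] = (1/(n-1)) · Σ_k (x_{k,i} - mean_i) · (x_{k,j} - mean_j), divisor n-1 = 3:
  S[A,A] = ((1.5)·(1.5) + (0.5)·(0.5) + (-4.5)·(-4.5) + (2.5)·(2.5)) / 3 = 29/3 = 9.6667
  S[A,B] = ((1.5)·(3.25) + (0.5)·(-0.75) + (-4.5)·(-1.75) + (2.5)·(-0.75)) / 3 = 10.5/3 = 3.5
  S[B,B] = ((3.25)·(3.25) + (-0.75)·(-0.75) + (-1.75)·(-1.75) + (-0.75)·(-0.75)) / 3 = 14.75/3 = 4.9167
  S = [[9.6667, 3.5],
 [3.5, 4.9167]].

Step 3 — invert S. det(S) = 9.6667·4.9167 - (3.5)² = 35.2778.
  S^{-1} = (1/det) · [[d, -b], [-b, a]] = [[0.1394, -0.0992],
 [-0.0992, 0.274]].

Step 4 — quadratic form (x̄ - mu_0)^T · S^{-1} · (x̄ - mu_0):
  S^{-1} · (x̄ - mu_0) = (0.5528, -0.2409),
  (x̄ - mu_0)^T · [...] = (4.5)·(0.5528) + (0.75)·(-0.2409) = 2.3067.

Step 5 — scale by n: T² = 4 · 2.3067 = 9.2268.

T² ≈ 9.2268


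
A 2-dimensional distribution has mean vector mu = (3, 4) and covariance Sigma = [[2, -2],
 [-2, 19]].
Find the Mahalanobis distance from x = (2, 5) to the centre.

Step 1 — centre the observation: (x - mu) = (-1, 1).

Step 2 — invert Sigma. det(Sigma) = 2·19 - (-2)² = 34.
  Sigma^{-1} = (1/det) · [[d, -b], [-b, a]] = [[0.5588, 0.0588],
 [0.0588, 0.0588]].

Step 3 — form the quadratic (x - mu)^T · Sigma^{-1} · (x - mu):
  Sigma^{-1} · (x - mu) = (-0.5, 0).
  (x - mu)^T · [Sigma^{-1} · (x - mu)] = (-1)·(-0.5) + (1)·(0) = 0.5.

Step 4 — take square root: d = √(0.5) ≈ 0.7071.

d(x, mu) = √(0.5) ≈ 0.7071


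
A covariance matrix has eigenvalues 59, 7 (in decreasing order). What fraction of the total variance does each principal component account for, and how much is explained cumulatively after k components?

Step 1 — total variance = trace(Sigma) = Σ λ_i = 59 + 7 = 66.

Step 2 — fraction explained by component i = λ_i / Σ λ:
  PC1: 59/66 = 0.8939
  PC2: 7/66 = 0.1061

Step 3 — cumulative fraction after k components = (λ_1 + ... + λ_k) / Σ λ:
  k = 1: 59/66 = 0.8939
  k = 2: (59 + 7)/66 = 66/66 = 1

Summary (fraction, with percent):

explained: PC1 0.8939 (89.39%), PC2 0.1061 (10.61%);  cumulative: 0.8939, 1


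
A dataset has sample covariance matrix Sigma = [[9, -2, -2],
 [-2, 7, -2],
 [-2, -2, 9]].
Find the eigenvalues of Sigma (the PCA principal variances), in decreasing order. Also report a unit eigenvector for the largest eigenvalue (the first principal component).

Step 1 — characteristic polynomial p(λ) = det(λI - Sigma) = λ³ - tr·λ² + c_1·λ - det, where tr = trace, c_1 = sum of the principal 2×2 minors, det = det(Sigma):
  tr = 9 + 7 + 9 = 25,
  c_1 = (9·7 - (-2)²) + (9·9 - (-2)²) + (7·9 - (-2)²) = 59 + 77 + 59 = 195,
  det = 9·(7·9 - (-2)²) - (-2)·((-2)·9 - (-2)·(-2)) + (-2)·((-2)·(-2) - 7·(-2)) = 9·(59) - (-2)·(-22) + (-2)·(18) = 451.
  So p(λ) = λ³ - 25λ² + 195λ - 451.
Step 2 — look for an integer root (rational root theorem: any rational root is an integer divisor of 451). Testing λ = 11:
  p(11) = 1331 - 3025 + 2145 - 451 = 0  ✓
  Dividing out (λ - 11): p(λ) = (λ - 11)(λ² - 14λ + 41).
Step 3 — remaining eigenvalues from the quadratic λ² - 14λ + 41 = 0:
  Δ = 14² - 4·41 = 196 - 164 = 32,  λ = (14 ± √32)/2 = (14 ± 5.6569)/2 ≈ 9.8284 or 4.1716.
  Sorted: λ_1 = 11,  λ_2 = 9.8284,  λ_3 = 4.1716  (check: sum = 25 = tr ✓).

Step 4 — unit eigenvector for λ_1 = 11: v spans the null space of (Sigma - λ_1 I), whose rows are
  r_1 = (-2, -2, -2),  r_2 = (-2, -4, -2),  r_3 = (-2, -2, -2).
  v is orthogonal to every row, so take v ∝ r_1 × r_2 = ((-2)·(-2) - (-2)·(-4), (-2)·(-2) - (-2)·(-2), (-2)·(-4) - (-2)·(-2)) = (-4, 0, 4).
  Rescale (divide by 4; multiply by -1 so the first nonzero entry is positive): u = (1, 0, -1).
  ||u|| = √((1)² + (0)² + (-1)²) = √(2) ≈ 1.4142,  v_1 = u/||u|| ≈ (0.7071, 0, -0.7071) (||v_1|| = 1).

λ_1 = 11,  λ_2 = 9.8284,  λ_3 = 4.1716;  v_1 ≈ (0.7071, 0, -0.7071)


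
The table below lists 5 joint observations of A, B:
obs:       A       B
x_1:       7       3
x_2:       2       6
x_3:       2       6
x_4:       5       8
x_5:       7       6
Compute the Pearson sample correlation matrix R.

Step 1 — column means:
  mean(A) = (7 + 2 + 2 + 5 + 7) / 5 = 23/5 = 4.6
  mean(B) = (3 + 6 + 6 + 8 + 6) / 5 = 29/5 = 5.8

Step 2 — sample variances and covariances s[i,j] = (1/(n-1)) · Σ_k (x_{k,i} - mean_i) · (x_{k,j} - mean_j), with n-1 = 4:
  s[A,A] = ((2.4)·(2.4) + (-2.6)·(-2.6) + (-2.6)·(-2.6) + (0.4)·(0.4) + (2.4)·(2.4)) / 4 = 25.2/4 = 6.3
  s[A,B] = ((2.4)·(-2.8) + (-2.6)·(0.2) + (-2.6)·(0.2) + (0.4)·(2.2) + (2.4)·(0.2)) / 4 = -6.4/4 = -1.6
  s[B,B] = ((-2.8)·(-2.8) + (0.2)·(0.2) + (0.2)·(0.2) + (2.2)·(2.2) + (0.2)·(0.2)) / 4 = 12.8/4 = 3.2
  Sample standard deviations s_i = √(s[i,i]):
  s(A) = √(6.3) = 2.51
  s(B) = √(3.2) = 1.7889

Step 3 — r_{ij} = s_{ij} / (s_i · s_j):
  r[A,A] = 1 (diagonal).
  r[A,B] = -1.6 / (2.51 · 1.7889) = -1.6 / 4.49 = -0.3563
  r[B,B] = 1 (diagonal).

R is symmetric with unit diagonal. Assembling:

R = [[1, -0.3563],
 [-0.3563, 1]]
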